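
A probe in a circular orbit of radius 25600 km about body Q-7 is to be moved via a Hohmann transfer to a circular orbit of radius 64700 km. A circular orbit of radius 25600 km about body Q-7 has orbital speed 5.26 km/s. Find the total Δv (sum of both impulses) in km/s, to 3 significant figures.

From the circular-orbit relation v² = μ/r at r = 25600 km: μ = v²r = (5.26)² × 25600 = 7.08291×10^5 km³/s².
The Hohmann ellipse has a_t = (r₁ + r₂)/2 = 45150 km.
Circular speed at r₁: v₁ = √(μ/r₁) = √(7.08291×10^5/25600) = 5.260 km/s.
On the transfer ellipse at r₁, vis-viva equation gives v_p = √[μ(2/r₁ − 1/a_t)] = 6.297 km/s.
First burn Δv₁ = |v_p − v₁| = 1.037 km/s.
At r₂, v₂ = √(μ/r₂) = 3.3087 km/s.
Transfer-orbit speed at r₂: v_a = √[μ(2/r₂ − 1/a_t)] = 2.4914 km/s.
Second burn Δv₂ = |v₂ − v_a| = 0.8173 km/s.
Δv = Δv₁ + Δv₂ = 1.037 + 0.8173 = 1.854 km/s.

Δv = 1.85 km/s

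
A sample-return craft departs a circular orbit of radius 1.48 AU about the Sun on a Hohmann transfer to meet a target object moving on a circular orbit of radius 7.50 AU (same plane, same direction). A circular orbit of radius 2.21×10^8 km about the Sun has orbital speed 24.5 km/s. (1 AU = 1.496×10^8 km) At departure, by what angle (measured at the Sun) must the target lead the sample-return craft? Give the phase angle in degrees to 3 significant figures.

φ = 96.6°

From the circular-orbit relation v² = μ/r at r = 2.21×10^8 km: μ = v²r = (24.5)² × 2.21×10^8 = 1.32655×10^11 km³/s².
In km: r₁ = 1.48 × 1.496×10^8 = 2.21408×10^8 km; r₂ = 7.50 × 1.496×10^8 = 1.122×10^9 km.
The Hohmann ellipse has a_t = (r₁ + r₂)/2 = 6.71704×10^8 km.
Transfer time t = π√(a_t³/μ) = 1.5016×10^8 s.
The target's mean motion on its circular orbit is ω₂ = √(μ/r₂³) = 9.6911×10^-9 rad/s.
Angle swept by the target during transfer: ω₂·t = 1.4552 rad = 83.38°.
The sample-return craft traverses 180° on the transfer ellipse, so the target must lead by 180° − 83.38° = 96.6°.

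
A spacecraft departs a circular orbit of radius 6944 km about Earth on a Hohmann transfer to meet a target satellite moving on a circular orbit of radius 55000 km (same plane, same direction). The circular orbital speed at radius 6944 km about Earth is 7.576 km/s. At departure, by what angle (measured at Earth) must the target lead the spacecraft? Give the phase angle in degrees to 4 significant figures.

φ = 103.9°

From the circular-orbit relation v² = μ/r at r = 6944 km: μ = v²r = (7.576)² × 6944 = 3.98556×10^5 km³/s².
The Hohmann ellipse has a_t = (r₁ + r₂)/2 = 30972 km.
Transfer time t = π√(a_t³/μ) = 27124.32 s.
The target's mean motion on its circular orbit is ω₂ = √(μ/r₂³) = 4.894415×10^-5 rad/s.
Angle swept by the target during transfer: ω₂·t = 1.32758 rad = 76.06°.
The spacecraft traverses 180° on the transfer ellipse, so the target must lead by 180° − 76.06° = 103.9°.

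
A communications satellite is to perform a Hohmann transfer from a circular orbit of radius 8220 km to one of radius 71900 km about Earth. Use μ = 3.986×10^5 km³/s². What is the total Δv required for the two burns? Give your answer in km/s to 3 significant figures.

Semi-major axis of the transfer orbit: a_t = (8220 + 71900)/2 = 40060 km.
Circular speed at r₁: v₁ = √(μ/r₁) = √(3.986×10^5/8220) = 6.96358 km/s.
Transfer-orbit speed at r₁ (v² = μ(2/r − 1/a)): v_p = √[μ(2/r₁ − 1/a_t)] = 9.32914 km/s.
First burn Δv₁ = |v_p − v₁| = 2.366 km/s.
Circular speed at r₂: v₂ = √(μ/r₂) = 2.355 km/s.
Transfer-orbit speed at r₂: v_a = √[μ(2/r₂ − 1/a_t)] = 1.067 km/s.
Second burn Δv₂ = |v₂ − v_a| = 1.288 km/s.
Total Δv = Δv₁ + Δv₂ = 3.654 km/s.

Δv = 3.65 km/s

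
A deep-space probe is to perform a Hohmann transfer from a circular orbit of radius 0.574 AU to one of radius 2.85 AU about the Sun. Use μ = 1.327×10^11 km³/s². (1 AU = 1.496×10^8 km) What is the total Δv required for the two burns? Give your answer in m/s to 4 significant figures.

In km: r₁ = 0.574 × 1.496×10^8 = 8.58704×10^7 km; r₂ = 2.85 × 1.496×10^8 = 4.2636×10^8 km.
The Hohmann ellipse has a_t = (r₁ + r₂)/2 = 2.561152×10^8 km.
Circular speed at r₁: v₁ = √(μ/r₁) = √(1.327×10^11/8.58704×10^7) = 39.31 km/s.
Transfer-orbit speed at r₁ (v² = μ(2/r − 1/a)): v_p = √[μ(2/r₁ − 1/a_t)] = 50.72 km/s.
First burn Δv₁ = |v_p − v₁| = 11.41 km/s.
At r₂, v₂ = √(μ/r₂) = 17.642 km/s.
Transfer-orbit speed at r₂: v_a = √[μ(2/r₂ − 1/a_t)] = 10.215 km/s.
Second burn Δv₂ = |v₂ − v_a| = 7.427 km/s.
Δv = Δv₁ + Δv₂ = 11.41 + 7.427 = 18.84 km/s.

Δv = 18840 m/s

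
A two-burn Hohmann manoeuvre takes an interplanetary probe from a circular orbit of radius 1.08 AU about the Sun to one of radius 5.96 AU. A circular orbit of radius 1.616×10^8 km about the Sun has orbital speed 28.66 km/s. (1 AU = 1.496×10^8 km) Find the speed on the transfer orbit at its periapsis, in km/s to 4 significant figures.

v = 37.30 km/s

From the circular-orbit relation v² = μ/r at r = 1.616×10^8 km: μ = v²r = (28.66)² × 1.616×10^8 = 1.32738×10^11 km³/s².
In km: r₁ = 1.08 × 1.496×10^8 = 1.61568×10^8 km; r₂ = 5.96 × 1.496×10^8 = 8.91616×10^8 km.
The Hohmann ellipse has a_t = (r₁ + r₂)/2 = 5.26592×10^8 km.
The periapsis of the transfer ellipse is at r = 1.61568×10^8 km.
From the vis-viva equation, v = √[μ(2/r − 1/a_t)] = 37.30 km/s.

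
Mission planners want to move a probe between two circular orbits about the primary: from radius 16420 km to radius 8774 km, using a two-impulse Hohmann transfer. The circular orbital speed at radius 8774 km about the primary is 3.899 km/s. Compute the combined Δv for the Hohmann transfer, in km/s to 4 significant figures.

Δv = 1.024 km/s

From the circular-orbit relation v² = μ/r at r = 8774 km: μ = v²r = (3.899)² × 8774 = 1.33384×10^5 km³/s².
Transfer-ellipse semi-major axis a_t = (r₁ + r₂)/2 = (16420 + 8774)/2 = 12597 km.
At r₁ the circular-orbit speed is v₁ = √(μ/r₁) = 2.85014 km/s.
On the transfer ellipse at r₁, v² = μ(2/r − 1/a) gives v_a = √[μ(2/r₁ − 1/a_t)] = 2.37865 km/s.
First burn Δv₁ = |v_a − v₁| = 0.4715 km/s.
Circular speed at r₂: v₂ = √(μ/r₂) = 3.8990 km/s.
Transfer-orbit speed at r₂: v_p = √[μ(2/r₂ − 1/a_t)] = 4.4515 km/s.
Second burn Δv₂ = |v₂ − v_p| = 0.5525 km/s.
Total Δv = Δv₁ + Δv₂ = 1.024 km/s.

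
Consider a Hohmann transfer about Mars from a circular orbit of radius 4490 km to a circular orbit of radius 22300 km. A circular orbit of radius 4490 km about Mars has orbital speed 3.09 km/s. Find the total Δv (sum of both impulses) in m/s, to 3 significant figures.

Δv = 1480 m/s

From the circular-orbit relation v² = μ/r at r = 4490 km: μ = v²r = (3.09)² × 4490 = 42871.0 km³/s².
The Hohmann ellipse has a_t = (r₁ + r₂)/2 = 13395 km.
At r₁ the circular-orbit speed is v₁ = √(μ/r₁) = 3.0900 km/s.
Transfer-orbit speed at r₁ (v² = μ(2/r − 1/a)): v_p = √[μ(2/r₁ − 1/a_t)] = 3.9869 km/s.
First burn Δv₁ = |v_p − v₁| = 0.8969 km/s.
Circular speed at r₂: v₂ = √(μ/r₂) = 1.38653 km/s.
Transfer-orbit speed at r₂: v_a = √[μ(2/r₂ − 1/a_t)] = 0.802751 km/s.
Second burn Δv₂ = |v₂ − v_a| = 0.5838 km/s.
Total Δv = Δv₁ + Δv₂ = 1.481 km/s.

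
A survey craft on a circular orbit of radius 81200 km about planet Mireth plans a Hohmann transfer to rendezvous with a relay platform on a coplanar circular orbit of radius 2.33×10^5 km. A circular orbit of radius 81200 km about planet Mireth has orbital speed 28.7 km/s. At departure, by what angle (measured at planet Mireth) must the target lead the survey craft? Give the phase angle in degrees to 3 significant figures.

From the circular-orbit relation v² = μ/r at r = 81200 km: μ = v²r = (28.7)² × 81200 = 6.68836×10^7 km³/s².
Semi-major axis of the transfer orbit: a_t = (81200 + 2.330×10^5)/2 = 1.571×10^5 km.
Transfer time t = π√(a_t³/μ) = 23919.6 s.
Target angular speed ω₂ = √(μ/r₂³) = 7.27153×10^-5 rad/s.
Angle swept by the target during transfer: ω₂·t = 1.73932 rad = 99.66°.
The survey craft traverses 180° on the transfer ellipse, so the target must lead by 180° − 99.66° = 80.3°.

φ = 80.3°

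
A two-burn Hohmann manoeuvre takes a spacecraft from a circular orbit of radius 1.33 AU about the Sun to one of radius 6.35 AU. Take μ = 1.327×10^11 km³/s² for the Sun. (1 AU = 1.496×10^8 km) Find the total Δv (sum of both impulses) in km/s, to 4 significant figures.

Δv = 12.25 km/s

In km: r₁ = 1.33 × 1.496×10^8 = 1.98968×10^8 km; r₂ = 6.35 × 1.496×10^8 = 9.4996×10^8 km.
Semi-major axis of the transfer orbit: a_t = (1.98968×10^8 + 9.4996×10^8)/2 = 5.74464×10^8 km.
Circular speed at r₁: v₁ = √(μ/r₁) = √(1.327×10^11/1.98968×10^8) = 25.825 km/s.
On the transfer ellipse at r₁, vis-viva gives v_p = √[μ(2/r₁ − 1/a_t)] = 33.210 km/s.
First burn Δv₁ = |v_p − v₁| = 7.385 km/s.
Circular speed at r₂: v₂ = √(μ/r₂) = 11.819 km/s.
Transfer-orbit speed at r₂: v_a = √[μ(2/r₂ − 1/a_t)] = 6.9557 km/s.
Second burn Δv₂ = |v₂ − v_a| = 4.863 km/s.
Δv = Δv₁ + Δv₂ = 7.385 + 4.863 = 12.25 km/s.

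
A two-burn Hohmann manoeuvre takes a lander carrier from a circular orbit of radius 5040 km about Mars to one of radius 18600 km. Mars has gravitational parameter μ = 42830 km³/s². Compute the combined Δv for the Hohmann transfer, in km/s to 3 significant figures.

Semi-major axis of the transfer orbit: a_t = (5040 + 18600)/2 = 11820 km.
At r₁ the circular-orbit speed is v₁ = √(μ/r₁) = 2.9151 km/s.
On the transfer ellipse at r₁, vis-viva gives v_p = √[μ(2/r₁ − 1/a_t)] = 3.6568 km/s.
First burn Δv₁ = |v_p − v₁| = 0.7417 km/s.
At r₂, v₂ = √(μ/r₂) = 1.5175 km/s.
Transfer-orbit speed at r₂: v_a = √[μ(2/r₂ − 1/a_t)] = 0.99089 km/s.
Second burn Δv₂ = |v₂ − v_a| = 0.5266 km/s.
Δv = Δv₁ + Δv₂ = 0.7417 + 0.5266 = 1.268 km/s.

Δv = 1.27 km/s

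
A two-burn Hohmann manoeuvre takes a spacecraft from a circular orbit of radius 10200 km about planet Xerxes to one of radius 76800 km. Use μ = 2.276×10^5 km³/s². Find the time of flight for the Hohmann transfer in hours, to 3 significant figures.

t = 16.6 hours

Transfer-ellipse semi-major axis a_t = (r₁ + r₂)/2 = (10200 + 76800)/2 = 43500 km.
Transfer time t = π√(a_t³/μ) = π√((43500)³ / 2.276×10^5) = 59740 s.
Converting: 59740 s ÷ 3600 s/hour = 16.6 hours.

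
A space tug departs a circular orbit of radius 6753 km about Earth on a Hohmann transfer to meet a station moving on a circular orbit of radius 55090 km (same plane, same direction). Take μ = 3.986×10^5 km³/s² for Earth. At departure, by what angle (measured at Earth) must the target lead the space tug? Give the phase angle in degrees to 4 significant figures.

Semi-major axis of the transfer orbit: a_t = (6753 + 55090)/2 = 30921.5 km.
The half-period of the transfer ellipse is t = π√(a_t³/μ) = 27060 s.
Target angular speed ω₂ = √(μ/r₂³) = 4.883×10^-5 rad/s.
Angle swept by the target during transfer: ω₂·t = 1.321 rad = 75.69°.
The space tug traverses 180° on the transfer ellipse, so the target must lead by 180° − 75.69° = 104.3°.

φ = 104.3°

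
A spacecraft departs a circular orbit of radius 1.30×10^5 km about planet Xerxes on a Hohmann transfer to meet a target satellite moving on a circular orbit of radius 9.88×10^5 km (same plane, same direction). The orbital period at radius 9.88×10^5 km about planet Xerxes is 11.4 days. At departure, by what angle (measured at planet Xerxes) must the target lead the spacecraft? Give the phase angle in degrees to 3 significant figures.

φ = 103°

From Kepler's third law T² = 4π²r³/μ at r = 9.88×10^5 km, T = 11.4 days = 11.4 × 86400 s = 9.8496×10^5 s: μ = 4π²r³/T² = 3.92458×10^7 km³/s².
The Hohmann ellipse has a_t = (r₁ + r₂)/2 = 5.590×10^5 km.
Transfer time t = π√(a_t³/μ) = 2.096×10^5 s.
Target angular speed ω₂ = √(μ/r₂³) = 6.379×10^-6 rad/s.
Angle swept by the target during transfer: ω₂·t = 1.337 rad = 76.60°.
Arrival is 180° from departure on the ellipse, so φ = 180° − 76.60° = 103°.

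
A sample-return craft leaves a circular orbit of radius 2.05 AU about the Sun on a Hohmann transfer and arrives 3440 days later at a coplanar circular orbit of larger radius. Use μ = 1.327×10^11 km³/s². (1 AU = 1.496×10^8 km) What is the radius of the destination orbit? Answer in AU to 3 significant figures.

In km: r₁ = 2.05 × 1.496×10^8 = 3.0668×10^8 km.
Transfer time t = 3440 days = 2.97216×10^8 s, and t = π√(a_t³/μ).
So a_t = (μ t²/π²)^(1/3) = (1.327×10^11 × (2.97216×10^8)² / π²)^(1/3) = 1.0590×10^9 km.
Since a_t = (r₁ + r₂)/2, r₂ = 2a_t − r₁ = 2×1.0590×10^9 − 3.0668×10^8 = 1.81132×10^9 km.
In AU: r₂ = 1.81132×10^9 / 1.496×10^8 = 12.1 AU.

r₂ = 12.1 AU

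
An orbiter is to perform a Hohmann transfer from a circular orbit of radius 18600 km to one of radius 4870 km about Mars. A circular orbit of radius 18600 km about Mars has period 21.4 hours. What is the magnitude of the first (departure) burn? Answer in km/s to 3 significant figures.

From Kepler's third law T² = 4π²r³/μ at r = 18600 km, T = 21.4 hours = 21.4 × 3600 s = 77040 s: μ = 4π²r³/T² = 42802.2 km³/s².
The Hohmann ellipse has a_t = (r₁ + r₂)/2 = 11735 km.
On the circular orbit at r = 18600 km, v_c = √(μ/r) = 1.51697 km/s.
Transfer-orbit speed at the same r (vis-viva, a = a_t): v_t = √[μ(2/r − 1/a_t)] = 0.977236 km/s.
Δv₁ = |v_t − v_c| = |0.977236 − 1.51697| = 0.5397 km/s.

Δv₁ = 0.540 km/s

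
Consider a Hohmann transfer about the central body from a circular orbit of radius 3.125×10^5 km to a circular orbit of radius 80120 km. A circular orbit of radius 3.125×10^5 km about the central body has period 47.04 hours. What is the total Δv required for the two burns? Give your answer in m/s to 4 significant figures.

Δv = 10180 m/s

From Kepler's third law T² = 4π²r³/μ at r = 3.125×10^5 km, T = 47.04 hours = 47.04 × 3600 s = 1.69344×10^5 s: μ = 4π²r³/T² = 4.20117×10^7 km³/s².
Semi-major axis of the transfer orbit: a_t = (3.125×10^5 + 80120)/2 = 1.9631×10^5 km.
At r₁ the circular-orbit speed is v₁ = √(μ/r₁) = 11.5947 km/s.
Transfer-orbit speed at r₁ (vis-viva equation): v_a = √[μ(2/r₁ − 1/a_t)] = 7.40729 km/s.
First burn Δv₁ = |v_a − v₁| = 4.187 km/s.
Circular speed at r₂: v₂ = √(μ/r₂) = 22.899 km/s.
Transfer-orbit speed at r₂: v_p = √[μ(2/r₂ − 1/a_t)] = 28.891 km/s.
Second burn Δv₂ = |v₂ − v_p| = 5.992 km/s.
Δv = Δv₁ + Δv₂ = 4.187 + 5.992 = 10.18 km/s.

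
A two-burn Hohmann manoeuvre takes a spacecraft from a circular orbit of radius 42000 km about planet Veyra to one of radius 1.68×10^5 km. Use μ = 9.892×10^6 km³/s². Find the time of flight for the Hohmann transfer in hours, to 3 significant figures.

The Hohmann ellipse has a_t = (r₁ + r₂)/2 = 1.050×10^5 km.
Transfer time t = π√(a_t³/μ) = π√((1.050×10^5)³ / 9.892×10^6) = 33990 s.
Converting: 33990 s ÷ 3600 s/hour = 9.44 hours.

t = 9.44 hours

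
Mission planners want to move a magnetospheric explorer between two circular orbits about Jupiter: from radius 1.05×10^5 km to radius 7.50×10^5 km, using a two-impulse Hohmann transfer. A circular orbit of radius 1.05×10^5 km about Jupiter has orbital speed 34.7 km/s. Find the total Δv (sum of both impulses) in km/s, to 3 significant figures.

From the circular-orbit relation v² = μ/r at r = 1.05×10^5 km: μ = v²r = (34.7)² × 1.05×10^5 = 1.26429×10^8 km³/s².
Semi-major axis of the transfer orbit: a_t = (1.050×10^5 + 7.500×10^5)/2 = 4.275×10^5 km.
Circular speed at r₁: v₁ = √(μ/r₁) = √(1.26429×10^8/1.050×10^5) = 34.70 km/s.
Transfer-orbit speed at r₁ (vis-viva equation): v_p = √[μ(2/r₁ − 1/a_t)] = 45.96 km/s.
First burn Δv₁ = |v_p − v₁| = 11.26 km/s.
Circular speed at r₂: v₂ = √(μ/r₂) = 12.984 km/s.
Transfer-orbit speed at r₂: v_a = √[μ(2/r₂ − 1/a_t)] = 6.4346 km/s.
Second burn Δv₂ = |v₂ − v_a| = 6.549 km/s.
Total Δv = Δv₁ + Δv₂ = 17.81 km/s.

Δv = 17.8 km/s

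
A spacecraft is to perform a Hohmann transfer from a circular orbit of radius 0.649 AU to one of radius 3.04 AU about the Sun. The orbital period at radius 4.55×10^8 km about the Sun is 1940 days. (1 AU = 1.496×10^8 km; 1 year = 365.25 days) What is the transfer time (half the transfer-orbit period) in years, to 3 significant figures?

t = 1.25 years

From Kepler's third law T² = 4π²r³/μ at r = 4.55×10^8 km, T = 1940 days = 1940 × 86400 s = 1.67616×10^8 s: μ = 4π²r³/T² = 1.32362×10^11 km³/s².
In km: r₁ = 0.649 × 1.496×10^8 = 9.70904×10^7 km; r₂ = 3.04 × 1.496×10^8 = 4.54784×10^8 km.
The Hohmann ellipse has a_t = (r₁ + r₂)/2 = 2.759372×10^8 km.
Transfer time t = π√(a_t³/μ) = π√((2.759372×10^8)³ / 1.32362×10^11) = 3.958×10^7 s.
Converting: 3.958×10^7 s ÷ 3.15576×10^7 s/year (365.25 × 86400) = 1.25 years.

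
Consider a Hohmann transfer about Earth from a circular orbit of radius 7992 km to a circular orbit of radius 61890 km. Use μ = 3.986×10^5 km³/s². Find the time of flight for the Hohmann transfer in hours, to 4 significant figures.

t = 9.028 hours

Semi-major axis of the transfer orbit: a_t = (7992 + 61890)/2 = 34941 km.
By Kepler's third law the transfer-orbit period is T = 2π√(a_t³/μ), so t = T/2 = 32500 s.
Converting: 32500 s ÷ 3600 s/hour = 9.028 hours.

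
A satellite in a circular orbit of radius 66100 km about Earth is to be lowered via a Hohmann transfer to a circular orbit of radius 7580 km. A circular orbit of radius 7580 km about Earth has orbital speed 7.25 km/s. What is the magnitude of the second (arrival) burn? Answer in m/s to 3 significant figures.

Δv₂ = 2460 m/s

From the circular-orbit relation v² = μ/r at r = 7580 km: μ = v²r = (7.25)² × 7580 = 3.98424×10^5 km³/s².
Semi-major axis of the transfer orbit: a_t = (66100 + 7580)/2 = 36840 km.
On the circular orbit at r = 7580 km, v_c = √(μ/r) = 7.250 km/s.
Vis-viva on the transfer ellipse at r = 7580 km gives v_t = √[μ(2/r − 1/a_t)] = 9.711 km/s.
Δv₂ = |v_t − v_c| = |9.711 − 7.250| = 2.461 km/s.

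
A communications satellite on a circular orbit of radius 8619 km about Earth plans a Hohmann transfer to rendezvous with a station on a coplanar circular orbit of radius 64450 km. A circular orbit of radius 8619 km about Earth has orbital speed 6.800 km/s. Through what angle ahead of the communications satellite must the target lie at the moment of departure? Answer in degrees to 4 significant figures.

φ = 103.2°

From the circular-orbit relation v² = μ/r at r = 8619 km: μ = v²r = (6.800)² × 8619 = 3.98543×10^5 km³/s².
Semi-major axis of the transfer orbit: a_t = (8619 + 64450)/2 = 36534.5 km.
Transfer time t = π√(a_t³/μ) = 34751 s.
Target angular speed ω₂ = √(μ/r₂³) = 3.8584×10^-5 rad/s.
Angle swept by the target during transfer: ω₂·t = 1.3408 rad = 76.82°.
Arrival is 180° from departure on the ellipse, so φ = 180° − 76.82° = 103.2°.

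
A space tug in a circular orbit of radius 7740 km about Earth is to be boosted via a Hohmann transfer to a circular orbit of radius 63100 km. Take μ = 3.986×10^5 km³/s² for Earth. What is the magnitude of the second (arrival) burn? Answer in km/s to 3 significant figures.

Semi-major axis of the transfer orbit: a_t = (7740 + 63100)/2 = 35420 km.
On the circular orbit at r = 63100 km, v_c = √(μ/r) = 2.513 km/s.
Vis-viva on the transfer ellipse at r = 63100 km gives v_t = √[μ(2/r − 1/a_t)] = 1.175 km/s.
Δv₂ = |v_t − v_c| = |1.175 − 2.513| = 1.338 km/s.

Δv₂ = 1.34 km/s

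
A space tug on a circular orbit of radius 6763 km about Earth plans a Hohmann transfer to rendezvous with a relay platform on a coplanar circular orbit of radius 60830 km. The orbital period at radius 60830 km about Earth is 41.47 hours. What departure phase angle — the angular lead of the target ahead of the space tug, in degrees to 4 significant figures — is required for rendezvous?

From Kepler's third law T² = 4π²r³/μ at r = 60830 km, T = 41.47 hours = 41.47 × 3600 s = 1.49292×10^5 s: μ = 4π²r³/T² = 3.98694×10^5 km³/s².
Transfer-ellipse semi-major axis a_t = (r₁ + r₂)/2 = (6763 + 60830)/2 = 33796.5 km.
Transfer time t = π√(a_t³/μ) = 30910 s.
The target's mean motion on its circular orbit is ω₂ = √(μ/r₂³) = 4.209×10^-5 rad/s.
Angle swept by the target during transfer: ω₂·t = 1.301 rad = 74.54°.
Arrival is 180° from departure on the ellipse, so φ = 180° − 74.54° = 105.5°.

φ = 105.5°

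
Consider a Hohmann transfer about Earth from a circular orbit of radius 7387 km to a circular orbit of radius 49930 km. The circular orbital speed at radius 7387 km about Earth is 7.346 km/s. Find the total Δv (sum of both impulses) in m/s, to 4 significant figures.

From the circular-orbit relation v² = μ/r at r = 7387 km: μ = v²r = (7.346)² × 7387 = 3.98630×10^5 km³/s².
The Hohmann ellipse has a_t = (r₁ + r₂)/2 = 28658.5 km.
Circular speed at r₁: v₁ = √(μ/r₁) = √(3.98630×10^5/7387) = 7.346 km/s.
Transfer-orbit speed at r₁ (vis-viva): v_p = √[μ(2/r₁ − 1/a_t)] = 9.696 km/s.
First burn Δv₁ = |v_p − v₁| = 2.350 km/s.
At r₂, v₂ = √(μ/r₂) = 2.826 km/s.
Transfer-orbit speed at r₂: v_a = √[μ(2/r₂ − 1/a_t)] = 1.435 km/s.
Second burn Δv₂ = |v₂ − v_a| = 1.391 km/s.
Total Δv = Δv₁ + Δv₂ = 3.741 km/s.

Δv = 3741 m/s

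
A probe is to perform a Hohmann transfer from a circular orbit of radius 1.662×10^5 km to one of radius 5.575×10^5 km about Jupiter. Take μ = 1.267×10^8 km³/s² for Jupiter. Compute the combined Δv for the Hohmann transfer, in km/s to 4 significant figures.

Δv = 11.52 km/s

The Hohmann ellipse has a_t = (r₁ + r₂)/2 = 3.6185×10^5 km.
At r₁ the circular-orbit speed is v₁ = √(μ/r₁) = 27.610 km/s.
On the transfer ellipse at r₁, v² = μ(2/r − 1/a) gives v_p = √[μ(2/r₁ − 1/a_t)] = 34.271 km/s.
First burn Δv₁ = |v_p − v₁| = 6.661 km/s.
Circular speed at r₂: v₂ = √(μ/r₂) = 15.075 km/s.
Transfer-orbit speed at r₂: v_a = √[μ(2/r₂ − 1/a_t)] = 10.217 km/s.
Second burn Δv₂ = |v₂ − v_a| = 4.858 km/s.
Total Δv = Δv₁ + Δv₂ = 11.52 km/s.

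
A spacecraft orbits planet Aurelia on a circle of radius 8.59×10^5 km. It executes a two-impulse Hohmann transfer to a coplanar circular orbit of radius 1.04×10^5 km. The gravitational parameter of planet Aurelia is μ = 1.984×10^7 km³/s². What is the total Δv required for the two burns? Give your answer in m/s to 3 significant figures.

Semi-major axis of the transfer orbit: a_t = (8.590×10^5 + 1.040×10^5)/2 = 4.815×10^5 km.
Circular speed at r₁: v₁ = √(μ/r₁) = √(1.984×10^7/8.590×10^5) = 4.8059 km/s.
Transfer-orbit speed at r₁ (vis-viva): v_a = √[μ(2/r₁ − 1/a_t)] = 2.2335 km/s.
First burn Δv₁ = |v_a − v₁| = 2.5724 km/s.
At r₂, v₂ = √(μ/r₂) = 13.8119 km/s.
Transfer-orbit speed at r₂: v_p = √[μ(2/r₂ − 1/a_t)] = 18.4481 km/s.
Second burn Δv₂ = |v₂ − v_p| = 4.6362 km/s.
Total Δv = Δv₁ + Δv₂ = 7.209 km/s.

Δv = 7210 m/s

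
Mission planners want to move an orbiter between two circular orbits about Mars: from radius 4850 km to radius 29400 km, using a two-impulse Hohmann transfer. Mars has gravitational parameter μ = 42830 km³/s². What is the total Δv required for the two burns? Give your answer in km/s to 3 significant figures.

Semi-major axis of the transfer orbit: a_t = (4850 + 29400)/2 = 17125 km.
At r₁ the circular-orbit speed is v₁ = √(μ/r₁) = 2.972 km/s.
On the transfer ellipse at r₁, vis-viva gives v_p = √[μ(2/r₁ − 1/a_t)] = 3.894 km/s.
First burn Δv₁ = |v_p − v₁| = 0.9220 km/s.
At r₂, v₂ = √(μ/r₂) = 1.207 km/s.
Transfer-orbit speed at r₂: v_a = √[μ(2/r₂ − 1/a_t)] = 0.6423 km/s.
Second burn Δv₂ = |v₂ − v_a| = 0.5647 km/s.
Δv = Δv₁ + Δv₂ = 0.9220 + 0.5647 = 1.487 km/s.

Δv = 1.49 km/s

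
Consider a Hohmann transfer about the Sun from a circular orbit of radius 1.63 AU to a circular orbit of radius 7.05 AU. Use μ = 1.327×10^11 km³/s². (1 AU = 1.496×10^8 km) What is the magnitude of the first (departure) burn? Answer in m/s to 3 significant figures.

In km: r₁ = 1.63 × 1.496×10^8 = 2.43848×10^8 km; r₂ = 7.05 × 1.496×10^8 = 1.05468×10^9 km.
Transfer-ellipse semi-major axis a_t = (r₁ + r₂)/2 = (2.43848×10^8 + 1.05468×10^9)/2 = 6.49264×10^8 km.
On the circular orbit at r = 2.43848×10^8 km, v_c = √(μ/r) = 23.328 km/s.
Vis-viva on the transfer ellipse at r = 2.43848×10^8 km gives v_t = √[μ(2/r − 1/a_t)] = 29.732 km/s.
Δv₁ = |v_t − v_c| = |29.732 − 23.328| = 6.404 km/s.

Δv₁ = 6400 m/s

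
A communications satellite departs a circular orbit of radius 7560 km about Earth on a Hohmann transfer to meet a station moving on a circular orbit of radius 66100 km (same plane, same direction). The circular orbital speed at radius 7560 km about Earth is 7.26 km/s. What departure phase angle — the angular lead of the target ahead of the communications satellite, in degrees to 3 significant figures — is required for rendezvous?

φ = 105°

From the circular-orbit relation v² = μ/r at r = 7560 km: μ = v²r = (7.26)² × 7560 = 3.98469×10^5 km³/s².
The Hohmann ellipse has a_t = (r₁ + r₂)/2 = 36830 km.
The half-period of the transfer ellipse is t = π√(a_t³/μ) = 35180 s.
Target angular speed ω₂ = √(μ/r₂³) = 3.714×10^-5 rad/s.
Angle swept by the target during transfer: ω₂·t = 1.3066 rad = 74.86°.
Arrival is 180° from departure on the ellipse, so φ = 180° − 74.86° = 105°.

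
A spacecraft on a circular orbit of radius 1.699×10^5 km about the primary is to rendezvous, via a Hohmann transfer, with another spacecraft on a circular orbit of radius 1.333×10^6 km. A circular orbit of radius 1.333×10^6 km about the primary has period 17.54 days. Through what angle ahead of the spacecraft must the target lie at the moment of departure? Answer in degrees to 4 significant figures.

φ = 103.8°

From Kepler's third law T² = 4π²r³/μ at r = 1.333×10^6 km, T = 17.54 days = 17.54 × 86400 s = 1.515456×10^6 s: μ = 4π²r³/T² = 4.07159×10^7 km³/s².
Semi-major axis of the transfer orbit: a_t = (1.699×10^5 + 1.333×10^6)/2 = 7.5145×10^5 km.
Transfer time t = π√(a_t³/μ) = 3.2071×10^5 s.
Target angular speed ω₂ = √(μ/r₂³) = 4.1461×10^-6 rad/s.
Angle swept by the target during transfer: ω₂·t = 1.3297 rad = 76.19°.
The spacecraft traverses 180° on the transfer ellipse, so the target must lead by 180° − 76.19° = 103.8°.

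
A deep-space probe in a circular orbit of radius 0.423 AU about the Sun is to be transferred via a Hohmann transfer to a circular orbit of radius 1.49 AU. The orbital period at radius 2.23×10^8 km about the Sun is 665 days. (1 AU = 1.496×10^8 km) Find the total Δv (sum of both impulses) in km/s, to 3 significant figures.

From Kepler's third law T² = 4π²r³/μ at r = 2.23×10^8 km, T = 665 days = 665 × 86400 s = 5.7456×10^7 s: μ = 4π²r³/T² = 1.32618×10^11 km³/s².
In km: r₁ = 0.423 × 1.496×10^8 = 6.32808×10^7 km; r₂ = 1.49 × 1.496×10^8 = 2.22904×10^8 km.
The Hohmann ellipse has a_t = (r₁ + r₂)/2 = 1.430924×10^8 km.
Circular speed at r₁: v₁ = √(μ/r₁) = √(1.32618×10^11/6.32808×10^7) = 45.78 km/s.
On the transfer ellipse at r₁, vis-viva equation gives v_p = √[μ(2/r₁ − 1/a_t)] = 57.14 km/s.
First burn Δv₁ = |v_p − v₁| = 11.36 km/s.
At r₂, v₂ = √(μ/r₂) = 24.392 km/s.
Transfer-orbit speed at r₂: v_a = √[μ(2/r₂ − 1/a_t)] = 16.221 km/s.
Second burn Δv₂ = |v₂ − v_a| = 8.171 km/s.
Total Δv = Δv₁ + Δv₂ = 19.53 km/s.

Δv = 19.5 km/s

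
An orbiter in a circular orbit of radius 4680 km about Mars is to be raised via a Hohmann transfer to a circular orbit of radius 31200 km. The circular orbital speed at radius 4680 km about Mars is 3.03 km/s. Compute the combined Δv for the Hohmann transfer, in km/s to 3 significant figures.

Δv = 1.54 km/s

From the circular-orbit relation v² = μ/r at r = 4680 km: μ = v²r = (3.03)² × 4680 = 42966.6 km³/s².
Semi-major axis of the transfer orbit: a_t = (4680 + 31200)/2 = 17940 km.
At r₁ the circular-orbit speed is v₁ = √(μ/r₁) = 3.0300 km/s.
Transfer-orbit speed at r₁ (v² = μ(2/r − 1/a)): v_p = √[μ(2/r₁ − 1/a_t)] = 3.9958 km/s.
First burn Δv₁ = |v_p − v₁| = 0.9658 km/s.
Circular speed at r₂: v₂ = √(μ/r₂) = 1.1735 km/s.
Transfer-orbit speed at r₂: v_a = √[μ(2/r₂ − 1/a_t)] = 0.59938 km/s.
Second burn Δv₂ = |v₂ − v_a| = 0.5741 km/s.
Total Δv = Δv₁ + Δv₂ = 1.540 km/s.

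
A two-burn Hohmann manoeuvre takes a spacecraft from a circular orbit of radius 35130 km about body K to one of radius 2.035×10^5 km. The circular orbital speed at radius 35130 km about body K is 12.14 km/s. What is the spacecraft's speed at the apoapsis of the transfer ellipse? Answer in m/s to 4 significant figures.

From the circular-orbit relation v² = μ/r at r = 35130 km: μ = v²r = (12.14)² × 35130 = 5.17745×10^6 km³/s².
Transfer-ellipse semi-major axis a_t = (r₁ + r₂)/2 = (35130 + 2.035×10^5)/2 = 1.19315×10^5 km.
The apoapsis of the transfer ellipse is at r = 2.035×10^5 km.
Applying v² = μ(2/r − 1/a_t): v = 2.737 km/s.

v = 2737 m/s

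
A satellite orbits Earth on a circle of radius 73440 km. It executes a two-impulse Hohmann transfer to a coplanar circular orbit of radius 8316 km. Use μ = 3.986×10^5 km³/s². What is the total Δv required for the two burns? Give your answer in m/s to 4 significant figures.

Transfer-ellipse semi-major axis a_t = (r₁ + r₂)/2 = (73440 + 8316)/2 = 40878 km.
Circular speed at r₁: v₁ = √(μ/r₁) = √(3.986×10^5/73440) = 2.330 km/s.
Transfer-orbit speed at r₁ (vis-viva equation): v_a = √[μ(2/r₁ − 1/a_t)] = 1.051 km/s.
First burn Δv₁ = |v_a − v₁| = 1.279 km/s.
At r₂, v₂ = √(μ/r₂) = 6.9233 km/s.
Transfer-orbit speed at r₂: v_p = √[μ(2/r₂ − 1/a_t)] = 9.2797 km/s.
Second burn Δv₂ = |v₂ − v_p| = 2.356 km/s.
Total Δv = Δv₁ + Δv₂ = 3.635 km/s.

Δv = 3635 m/s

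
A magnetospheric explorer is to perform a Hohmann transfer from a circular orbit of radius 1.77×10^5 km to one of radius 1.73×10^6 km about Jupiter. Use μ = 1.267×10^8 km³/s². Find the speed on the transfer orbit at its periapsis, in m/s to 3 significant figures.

v = 36000 m/s

Transfer-ellipse semi-major axis a_t = (r₁ + r₂)/2 = (1.770×10^5 + 1.730×10^6)/2 = 9.535×10^5 km.
At periapsis, r = 1.770×10^5 km.
Vis-viva: v = √[μ(2/r − 1/a_t)] = √[1.267×10^8 × (2/1.770×10^5 − 1/9.535×10^5)] = 36.04 km/s.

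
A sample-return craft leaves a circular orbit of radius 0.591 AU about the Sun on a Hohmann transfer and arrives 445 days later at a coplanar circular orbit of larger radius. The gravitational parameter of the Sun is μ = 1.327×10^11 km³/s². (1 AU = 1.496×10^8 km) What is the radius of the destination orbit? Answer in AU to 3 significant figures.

r₂ = 3.03 AU

In km: r₁ = 0.591 × 1.496×10^8 = 8.84136×10^7 km.
Transfer time t = 445 days = 3.8448×10^7 s, and t = π√(a_t³/μ).
So a_t = (μ t²/π²)^(1/3) = (1.327×10^11 × (3.8448×10^7)² / π²)^(1/3) = 2.7088×10^8 km.
Since a_t = (r₁ + r₂)/2, r₂ = 2a_t − r₁ = 2×2.7088×10^8 − 8.84136×10^7 = 4.533464×10^8 km.
In AU: r₂ = 4.533464×10^8 / 1.496×10^8 = 3.03 AU.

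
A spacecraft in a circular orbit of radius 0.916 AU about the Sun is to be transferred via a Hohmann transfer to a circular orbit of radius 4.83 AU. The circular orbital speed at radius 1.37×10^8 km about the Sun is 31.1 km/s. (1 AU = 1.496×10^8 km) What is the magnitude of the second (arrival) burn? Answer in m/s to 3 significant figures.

From the circular-orbit relation v² = μ/r at r = 1.37×10^8 km: μ = v²r = (31.1)² × 1.37×10^8 = 1.32508×10^11 km³/s².
In km: r₁ = 0.916 × 1.496×10^8 = 1.370336×10^8 km; r₂ = 4.83 × 1.496×10^8 = 7.22568×10^8 km.
The Hohmann ellipse has a_t = (r₁ + r₂)/2 = 4.298008×10^8 km.
On the circular orbit at r = 7.22568×10^8 km, v_c = √(μ/r) = 13.54195 km/s.
Vis-viva on the transfer ellipse at r = 7.22568×10^8 km gives v_t = √[μ(2/r − 1/a_t)] = 7.646474 km/s.
Δv₂ = |v_t − v_c| = |7.646474 − 13.54195| = 5.895 km/s.

Δv₂ = 5900 m/s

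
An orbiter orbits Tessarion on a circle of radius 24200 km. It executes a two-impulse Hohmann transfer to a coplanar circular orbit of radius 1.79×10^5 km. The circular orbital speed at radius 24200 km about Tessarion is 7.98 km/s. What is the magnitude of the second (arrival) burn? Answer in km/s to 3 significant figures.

From the circular-orbit relation v² = μ/r at r = 24200 km: μ = v²r = (7.98)² × 24200 = 1.54107×10^6 km³/s².
Transfer-ellipse semi-major axis a_t = (r₁ + r₂)/2 = (24200 + 1.790×10^5)/2 = 1.016×10^5 km.
On the circular orbit at r = 1.790×10^5 km, v_c = √(μ/r) = 2.934 km/s.
Vis-viva on the transfer ellipse at r = 1.790×10^5 km gives v_t = √[μ(2/r − 1/a_t)] = 1.432 km/s.
Δv₂ = |v_t − v_c| = |1.432 − 2.934| = 1.502 km/s.

Δv₂ = 1.50 km/s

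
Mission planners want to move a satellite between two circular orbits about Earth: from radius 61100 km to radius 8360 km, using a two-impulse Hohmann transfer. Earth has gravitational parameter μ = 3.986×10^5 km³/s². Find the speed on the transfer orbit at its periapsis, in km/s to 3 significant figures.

Transfer-ellipse semi-major axis a_t = (r₁ + r₂)/2 = (61100 + 8360)/2 = 34730 km.
The periapsis of the transfer ellipse is at r = 8360 km.
From the vis-viva equation, v = √[μ(2/r − 1/a_t)] = 9.159 km/s.

v = 9.16 km/s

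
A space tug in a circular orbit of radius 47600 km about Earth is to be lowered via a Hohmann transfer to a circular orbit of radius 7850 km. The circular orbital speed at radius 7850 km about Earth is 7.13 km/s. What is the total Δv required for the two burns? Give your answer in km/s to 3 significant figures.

Δv = 3.57 km/s

From the circular-orbit relation v² = μ/r at r = 7850 km: μ = v²r = (7.13)² × 7850 = 3.99070×10^5 km³/s².
The Hohmann ellipse has a_t = (r₁ + r₂)/2 = 27725 km.
At r₁ the circular-orbit speed is v₁ = √(μ/r₁) = 2.8955 km/s.
On the transfer ellipse at r₁, vis-viva gives v_a = √[μ(2/r₁ − 1/a_t)] = 1.5407 km/s.
First burn Δv₁ = |v_a − v₁| = 1.355 km/s.
Circular speed at r₂: v₂ = √(μ/r₂) = 7.130 km/s.
Transfer-orbit speed at r₂: v_p = √[μ(2/r₂ − 1/a_t)] = 9.342 km/s.
Second burn Δv₂ = |v₂ − v_p| = 2.212 km/s.
Total Δv = Δv₁ + Δv₂ = 3.567 km/s.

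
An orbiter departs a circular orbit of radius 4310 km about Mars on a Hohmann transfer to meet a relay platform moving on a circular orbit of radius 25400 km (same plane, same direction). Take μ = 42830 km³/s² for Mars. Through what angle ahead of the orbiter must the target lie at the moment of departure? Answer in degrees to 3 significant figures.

φ = 99.5°

Transfer-ellipse semi-major axis a_t = (r₁ + r₂)/2 = (4310 + 25400)/2 = 14855 km.
The half-period of the transfer ellipse is t = π√(a_t³/μ) = 27484 s.
Target angular speed ω₂ = √(μ/r₂³) = 5.1124×10^-5 rad/s.
Angle swept by the target during transfer: ω₂·t = 1.4051 rad = 80.51°.
The orbiter traverses 180° on the transfer ellipse, so the target must lead by 180° − 80.51° = 99.5°.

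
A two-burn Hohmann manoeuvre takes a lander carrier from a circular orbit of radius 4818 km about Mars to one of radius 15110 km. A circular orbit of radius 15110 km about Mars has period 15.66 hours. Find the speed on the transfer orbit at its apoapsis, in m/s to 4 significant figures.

v = 1171 m/s

From Kepler's third law T² = 4π²r³/μ at r = 15110 km, T = 15.66 hours = 15.66 × 3600 s = 56376 s: μ = 4π²r³/T² = 42851.4 km³/s².
The Hohmann ellipse has a_t = (r₁ + r₂)/2 = 9964 km.
At apoapsis, r = 15110 km.
Vis-viva: v = √[μ(2/r − 1/a_t)] = √[42851.4 × (2/15110 − 1/9964)] = 1.171 km/s.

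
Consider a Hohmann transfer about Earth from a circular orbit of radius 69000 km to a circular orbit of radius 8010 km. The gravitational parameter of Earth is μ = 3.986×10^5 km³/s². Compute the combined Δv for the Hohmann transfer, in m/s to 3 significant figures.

The Hohmann ellipse has a_t = (r₁ + r₂)/2 = 38505 km.
Circular speed at r₁: v₁ = √(μ/r₁) = √(3.986×10^5/69000) = 2.403 km/s.
Transfer-orbit speed at r₁ (v² = μ(2/r − 1/a)): v_a = √[μ(2/r₁ − 1/a_t)] = 1.096 km/s.
First burn Δv₁ = |v_a − v₁| = 1.307 km/s.
At r₂, v₂ = √(μ/r₂) = 7.054 km/s.
Transfer-orbit speed at r₂: v_p = √[μ(2/r₂ − 1/a_t)] = 9.443 km/s.
Second burn Δv₂ = |v₂ − v_p| = 2.389 km/s.
Δv = Δv₁ + Δv₂ = 1.307 + 2.389 = 3.696 km/s.

Δv = 3700 m/s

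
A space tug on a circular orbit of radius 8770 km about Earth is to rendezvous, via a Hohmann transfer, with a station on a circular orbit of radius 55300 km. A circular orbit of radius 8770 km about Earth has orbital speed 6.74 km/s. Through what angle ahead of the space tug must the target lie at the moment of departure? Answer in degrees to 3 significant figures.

From the circular-orbit relation v² = μ/r at r = 8770 km: μ = v²r = (6.74)² × 8770 = 3.98400×10^5 km³/s².
The Hohmann ellipse has a_t = (r₁ + r₂)/2 = 32035 km.
Transfer time t = π√(a_t³/μ) = 28538.2 s.
Target angular speed ω₂ = √(μ/r₂³) = 4.85369×10^-5 rad/s.
Angle swept by the target during transfer: ω₂·t = 1.38516 rad = 79.36°.
Arrival is 180° from departure on the ellipse, so φ = 180° − 79.36° = 101°.

φ = 101°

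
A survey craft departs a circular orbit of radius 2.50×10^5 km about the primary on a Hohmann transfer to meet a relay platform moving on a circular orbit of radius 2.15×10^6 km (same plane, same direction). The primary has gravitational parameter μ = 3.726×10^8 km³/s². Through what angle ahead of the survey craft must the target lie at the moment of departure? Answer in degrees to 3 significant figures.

Semi-major axis of the transfer orbit: a_t = (2.500×10^5 + 2.150×10^6)/2 = 1.200×10^6 km.
Transfer time t = π√(a_t³/μ) = 2.139×10^5 s.
Target angular speed ω₂ = √(μ/r₂³) = 6.123×10^-6 rad/s.
Angle swept by the target during transfer: ω₂·t = 1.310 rad = 75.06°.
Arrival is 180° from departure on the ellipse, so φ = 180° − 75.06° = 105°.

φ = 105°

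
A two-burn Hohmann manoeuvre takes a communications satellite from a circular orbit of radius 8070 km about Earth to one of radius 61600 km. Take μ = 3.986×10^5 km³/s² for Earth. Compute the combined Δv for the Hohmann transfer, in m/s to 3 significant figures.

Transfer-ellipse semi-major axis a_t = (r₁ + r₂)/2 = (8070 + 61600)/2 = 34835 km.
Circular speed at r₁: v₁ = √(μ/r₁) = √(3.986×10^5/8070) = 7.028 km/s.
Transfer-orbit speed at r₁ (vis-viva equation): v_p = √[μ(2/r₁ − 1/a_t)] = 9.346 km/s.
First burn Δv₁ = |v_p − v₁| = 2.318 km/s.
At r₂, v₂ = √(μ/r₂) = 2.5438 km/s.
Transfer-orbit speed at r₂: v_a = √[μ(2/r₂ − 1/a_t)] = 1.2244 km/s.
Second burn Δv₂ = |v₂ − v_a| = 1.319 km/s.
Total Δv = Δv₁ + Δv₂ = 3.637 km/s.

Δv = 3640 m/s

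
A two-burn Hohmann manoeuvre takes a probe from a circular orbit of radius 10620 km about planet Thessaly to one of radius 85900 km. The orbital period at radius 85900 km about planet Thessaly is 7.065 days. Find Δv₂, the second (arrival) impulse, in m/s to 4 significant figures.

Δv₂ = 469.4 m/s

From Kepler's third law T² = 4π²r³/μ at r = 85900 km, T = 7.065 days = 7.065 × 86400 s = 6.10416×10^5 s: μ = 4π²r³/T² = 67156.4 km³/s².
Semi-major axis of the transfer orbit: a_t = (10620 + 85900)/2 = 48260 km.
On the circular orbit at r = 85900 km, v_c = √(μ/r) = 0.8842 km/s.
Transfer-orbit speed at the same r (vis-viva, a = a_t): v_t = √[μ(2/r − 1/a_t)] = 0.4148 km/s.
Δv₂ = |v_t − v_c| = |0.4148 − 0.8842| = 0.4694 km/s.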